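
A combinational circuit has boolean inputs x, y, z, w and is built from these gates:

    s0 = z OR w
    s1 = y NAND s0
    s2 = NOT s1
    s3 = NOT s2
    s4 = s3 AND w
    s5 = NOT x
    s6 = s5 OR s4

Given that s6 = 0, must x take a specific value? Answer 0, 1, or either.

s6 = s5 OR s4 must be 0, so both s5 = 0 and s4 = 0.
s5 = NOT x must be 0, so x = 1.
Every assignment with s6 = 0 has x = 1; there are 6 such assignment(s).

1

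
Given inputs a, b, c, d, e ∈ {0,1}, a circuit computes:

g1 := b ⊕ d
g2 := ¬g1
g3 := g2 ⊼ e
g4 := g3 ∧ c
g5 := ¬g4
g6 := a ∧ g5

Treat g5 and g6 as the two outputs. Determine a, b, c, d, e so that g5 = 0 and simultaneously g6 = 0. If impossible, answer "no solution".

Check with a=0, b=0, c=1, d=1, e=1:
g1 = b ⊕ d = 0 ⊕ 1 = 1
g2 = ¬g1 = ¬1 = 0
g3 = g2 ⊼ e = 0 ⊼ 1 = 1
g4 = g3 ∧ c = 1 ∧ 1 = 1
g5 = ¬g4 = ¬1 = 0
g6 = a ∧ g5 = 0 ∧ 0 = 0
So g5 = 0 and g6 = 0.

a=0, b=0, c=1, d=1, e=1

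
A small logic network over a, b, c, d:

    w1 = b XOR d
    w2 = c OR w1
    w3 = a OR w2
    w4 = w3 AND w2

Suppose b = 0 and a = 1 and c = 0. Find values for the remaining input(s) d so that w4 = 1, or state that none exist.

w4 = w3 AND w2 must be 1, so both w3 = 1 and w2 = 1.
w3 = a OR w2 must be 1, so at least one of a, w2 is 1.
Check with b = 0 and a = 1 and c = 0 and d=1:
w1 = b XOR d = 0 XOR 1 = 1
w2 = c OR w1 = 0 OR 1 = 1
w3 = a OR w2 = 1 OR 1 = 1
w4 = w3 AND w2 = 1 AND 1 = 1
So w4 = 1.

d=1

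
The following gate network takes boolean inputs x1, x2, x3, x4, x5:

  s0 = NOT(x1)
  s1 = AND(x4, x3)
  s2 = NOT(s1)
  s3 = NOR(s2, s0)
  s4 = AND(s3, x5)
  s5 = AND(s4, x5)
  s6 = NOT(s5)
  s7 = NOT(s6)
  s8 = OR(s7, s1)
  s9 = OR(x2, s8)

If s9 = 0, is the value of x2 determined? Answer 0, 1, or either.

0

s9 = OR(x2, s8) must be 0, so both x2 = 0 and s8 = 0.
Every assignment with s9 = 0 has x2 = 0; there are 12 such assignment(s).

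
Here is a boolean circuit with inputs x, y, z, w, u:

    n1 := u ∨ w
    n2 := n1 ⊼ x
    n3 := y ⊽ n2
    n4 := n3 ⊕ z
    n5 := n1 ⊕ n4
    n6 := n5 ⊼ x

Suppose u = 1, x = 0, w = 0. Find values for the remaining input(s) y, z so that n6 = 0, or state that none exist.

With u = 1, x = 0, w = 0 fixed, none of the 4 settings of y, z give n6 = 0.
For example, with y=0, z=1:
n1 = u ∨ w = 1 ∨ 0 = 1
n2 = n1 ⊼ x = 1 ⊼ 0 = 1
n3 = y ⊽ n2 = 0 ⊽ 1 = 0
n4 = n3 ⊕ z = 0 ⊕ 1 = 1
n5 = n1 ⊕ n4 = 1 ⊕ 1 = 0
n6 = n5 ⊼ x = 0 ⊼ 0 = 1
giving n6 = 1 ≠ 0.

no solution exists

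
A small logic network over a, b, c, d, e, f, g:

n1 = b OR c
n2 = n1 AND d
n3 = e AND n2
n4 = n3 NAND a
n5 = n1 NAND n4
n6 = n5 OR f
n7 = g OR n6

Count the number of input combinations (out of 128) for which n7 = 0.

n7 = g OR n6 must be 0, so both g = 0 and n6 = 0.
Enumerating the 128 input combinations, 21 give n7 = 0 and 107 give n7 = 1.

21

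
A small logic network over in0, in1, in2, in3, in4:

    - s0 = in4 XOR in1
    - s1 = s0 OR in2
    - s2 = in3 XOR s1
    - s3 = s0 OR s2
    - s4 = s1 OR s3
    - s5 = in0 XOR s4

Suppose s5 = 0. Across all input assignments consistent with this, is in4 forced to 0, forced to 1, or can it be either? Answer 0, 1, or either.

Both values of in4 occur among assignments with s5 = 0:
  in4=0: in0=0, in1=0, in2=0, in3=0, in4=0
  in4=1: in0=0, in1=1, in2=0, in3=0, in4=1

either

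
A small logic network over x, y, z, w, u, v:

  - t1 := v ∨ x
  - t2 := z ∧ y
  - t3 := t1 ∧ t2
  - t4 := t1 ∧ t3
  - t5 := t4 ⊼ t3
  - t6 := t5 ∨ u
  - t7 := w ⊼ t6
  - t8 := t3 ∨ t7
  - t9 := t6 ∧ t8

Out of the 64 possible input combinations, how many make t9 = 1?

32

t9 = t6 ∧ t8 must be 1, so both t6 = 1 and t8 = 1.
t6 = t5 ∨ u must be 1, so at least one of t5, u is 1.
Enumerating the 64 input combinations, 32 give t9 = 1 and 32 give t9 = 0.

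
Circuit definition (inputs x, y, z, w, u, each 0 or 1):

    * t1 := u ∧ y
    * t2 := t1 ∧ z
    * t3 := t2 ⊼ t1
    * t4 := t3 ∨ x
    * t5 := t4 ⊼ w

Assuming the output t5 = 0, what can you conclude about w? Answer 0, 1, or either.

1

t5 = t4 ⊼ w must be 0, so both t4 = 1 and w = 1.
t4 = t3 ∨ x must be 1, so at least one of t3, x is 1.
Every assignment with t5 = 0 has w = 1; there are 15 such assignment(s).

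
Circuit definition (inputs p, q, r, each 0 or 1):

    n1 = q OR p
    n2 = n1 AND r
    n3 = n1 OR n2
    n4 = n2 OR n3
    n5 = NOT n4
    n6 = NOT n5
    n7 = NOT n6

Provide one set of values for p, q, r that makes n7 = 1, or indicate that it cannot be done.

n7 = NOT n6 must be 1, so n6 = 0.
n6 = NOT n5 must be 0, so n5 = 1.
n5 = NOT n4 must be 1, so n4 = 0.
Check with p=0 q=0 r=0:
n1 = q OR p = 0 OR 0 = 0
n2 = n1 AND r = 0 AND 0 = 0
n3 = n1 OR n2 = 0 OR 0 = 0
n4 = n2 OR n3 = 0 OR 0 = 0
n5 = NOT n4 = NOT 0 = 1
n6 = NOT n5 = NOT 1 = 0
n7 = NOT n6 = NOT 0 = 1
So n7 = 1 as required.

p=0 q=0 r=0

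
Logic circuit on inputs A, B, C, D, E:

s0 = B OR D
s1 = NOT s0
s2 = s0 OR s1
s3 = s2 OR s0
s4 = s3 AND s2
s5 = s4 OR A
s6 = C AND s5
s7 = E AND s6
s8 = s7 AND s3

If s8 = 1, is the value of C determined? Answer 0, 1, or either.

s8 = s7 AND s3 must be 1, so both s7 = 1 and s3 = 1.
Every assignment with s8 = 1 has C = 1; there are 8 such assignment(s).

1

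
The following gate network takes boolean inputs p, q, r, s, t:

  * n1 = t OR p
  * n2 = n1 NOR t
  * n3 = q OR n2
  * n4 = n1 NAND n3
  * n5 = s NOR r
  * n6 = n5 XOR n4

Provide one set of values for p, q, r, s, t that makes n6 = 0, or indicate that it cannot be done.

p=1 q=1 r=1 s=0 t=0

n6 = n5 XOR n4 must be 0, so n5 and n4 are equal.
Check with p=1 q=1 r=1 s=0 t=0:
n1 = t OR p = 0 OR 1 = 1
n2 = n1 NOR t = 1 NOR 0 = 0
n3 = q OR n2 = 1 OR 0 = 1
n4 = n1 NAND n3 = 1 NAND 1 = 0
n5 = s NOR r = 0 NOR 1 = 0
n6 = n5 XOR n4 = 0 XOR 0 = 0
So n6 = 0 as required.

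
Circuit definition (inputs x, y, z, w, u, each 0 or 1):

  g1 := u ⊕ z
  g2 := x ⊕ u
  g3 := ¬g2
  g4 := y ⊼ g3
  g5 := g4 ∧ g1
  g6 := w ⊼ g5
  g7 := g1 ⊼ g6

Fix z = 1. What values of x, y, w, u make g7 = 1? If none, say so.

x=0 y=1 w=0 u=1

Check with z = 1 and x=0, y=1, w=0, u=1:
g1 = u ⊕ z = 1 ⊕ 1 = 0
g2 = x ⊕ u = 0 ⊕ 1 = 1
g3 = ¬g2 = ¬1 = 0
g4 = y ⊼ g3 = 1 ⊼ 0 = 1
g5 = g4 ∧ g1 = 1 ∧ 0 = 0
g6 = w ⊼ g5 = 0 ⊼ 0 = 1
g7 = g1 ⊼ g6 = 0 ⊼ 1 = 1
So g7 = 1.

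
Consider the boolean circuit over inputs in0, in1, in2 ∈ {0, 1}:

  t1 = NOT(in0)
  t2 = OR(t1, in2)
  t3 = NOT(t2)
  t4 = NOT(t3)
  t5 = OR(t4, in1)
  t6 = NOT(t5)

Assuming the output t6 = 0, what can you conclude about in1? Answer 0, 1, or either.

Both values of in1 occur among assignments with t6 = 0:
  in1=0: in0=0, in1=0, in2=0
  in1=1: in0=0, in1=1, in2=0

either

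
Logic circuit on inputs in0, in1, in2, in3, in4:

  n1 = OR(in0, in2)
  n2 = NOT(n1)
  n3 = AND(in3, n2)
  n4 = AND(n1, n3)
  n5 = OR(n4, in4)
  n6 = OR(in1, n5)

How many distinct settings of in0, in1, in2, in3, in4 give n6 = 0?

n6 = OR(in1, n5) must be 0, so both in1 = 0 and n5 = 0.
n5 = OR(n4, in4) must be 0, so both n4 = 0 and in4 = 0.
Enumerating the 32 input combinations, 8 give n6 = 0 and 24 give n6 = 1.

8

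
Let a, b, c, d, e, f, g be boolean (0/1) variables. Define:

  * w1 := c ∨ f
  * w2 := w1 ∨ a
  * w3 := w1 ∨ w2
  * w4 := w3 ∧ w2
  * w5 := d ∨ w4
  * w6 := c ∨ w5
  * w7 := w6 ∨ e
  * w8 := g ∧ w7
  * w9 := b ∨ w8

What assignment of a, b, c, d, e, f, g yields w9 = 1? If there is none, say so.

a=0, b=1, c=0, d=0, e=0, f=1, g=0

Check with a=0, b=1, c=0, d=0, e=0, f=1, g=0:
w1 = c ∨ f = 0 ∨ 1 = 1
w2 = w1 ∨ a = 1 ∨ 0 = 1
w3 = w1 ∨ w2 = 1 ∨ 1 = 1
w4 = w3 ∧ w2 = 1 ∧ 1 = 1
w5 = d ∨ w4 = 0 ∨ 1 = 1
w6 = c ∨ w5 = 0 ∨ 1 = 1
w7 = w6 ∨ e = 1 ∨ 0 = 1
w8 = g ∧ w7 = 0 ∧ 1 = 0
w9 = b ∨ w8 = 1 ∨ 0 = 1
So w9 = 1 as required.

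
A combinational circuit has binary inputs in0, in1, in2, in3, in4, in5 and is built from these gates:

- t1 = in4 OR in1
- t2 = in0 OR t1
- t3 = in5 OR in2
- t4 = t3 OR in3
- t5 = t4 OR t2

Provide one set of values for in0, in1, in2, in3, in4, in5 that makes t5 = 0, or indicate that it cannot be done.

in0=0, in1=0, in2=0, in3=0, in4=0, in5=0

t5 = t4 OR t2 must be 0, so both t4 = 0 and t2 = 0.
Check with in0=0, in1=0, in2=0, in3=0, in4=0, in5=0:
t1 = in4 OR in1 = 0 OR 0 = 0
t2 = in0 OR t1 = 0 OR 0 = 0
t3 = in5 OR in2 = 0 OR 0 = 0
t4 = t3 OR in3 = 0 OR 0 = 0
t5 = t4 OR t2 = 0 OR 0 = 0
So t5 = 0 as required.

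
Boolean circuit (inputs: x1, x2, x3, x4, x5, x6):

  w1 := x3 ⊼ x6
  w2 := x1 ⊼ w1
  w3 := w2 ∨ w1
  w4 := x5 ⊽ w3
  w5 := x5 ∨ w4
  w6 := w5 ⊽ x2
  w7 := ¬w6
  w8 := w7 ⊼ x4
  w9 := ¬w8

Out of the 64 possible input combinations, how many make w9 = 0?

40

w9 = ¬w8 must be 0, so w8 = 1.
w8 = w7 ⊼ x4 must be 1, so at least one of w7, x4 is 0.
Enumerating the 64 input combinations, 40 give w9 = 0 and 24 give w9 = 1.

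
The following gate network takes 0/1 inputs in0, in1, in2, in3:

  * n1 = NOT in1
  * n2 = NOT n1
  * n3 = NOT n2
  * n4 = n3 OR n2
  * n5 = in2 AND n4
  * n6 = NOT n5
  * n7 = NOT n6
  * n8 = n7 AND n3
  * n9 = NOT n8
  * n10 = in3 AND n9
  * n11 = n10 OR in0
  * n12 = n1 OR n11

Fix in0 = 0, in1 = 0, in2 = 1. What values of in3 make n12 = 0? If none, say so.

no solution exists

With in0 = 0, in1 = 0, in2 = 1 fixed, none of the 2 settings of in3 give n12 = 0.
For example, with in3=1:
n1 = NOT in1 = NOT 0 = 1
n2 = NOT n1 = NOT 1 = 0
n3 = NOT n2 = NOT 0 = 1
n4 = n3 OR n2 = 1 OR 0 = 1
n5 = in2 AND n4 = 1 AND 1 = 1
n6 = NOT n5 = NOT 1 = 0
n7 = NOT n6 = NOT 0 = 1
n8 = n7 AND n3 = 1 AND 1 = 1
n9 = NOT n8 = NOT 1 = 0
n10 = in3 AND n9 = 1 AND 0 = 0
n11 = n10 OR in0 = 0 OR 0 = 0
n12 = n1 OR n11 = 1 OR 0 = 1
giving n12 = 1 ≠ 0.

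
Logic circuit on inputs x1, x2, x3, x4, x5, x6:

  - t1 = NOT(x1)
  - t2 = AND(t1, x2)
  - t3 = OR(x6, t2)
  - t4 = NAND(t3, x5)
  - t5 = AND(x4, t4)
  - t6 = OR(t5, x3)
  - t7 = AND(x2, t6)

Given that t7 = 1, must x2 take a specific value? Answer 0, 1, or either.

t7 = AND(x2, t6) must be 1, so both x2 = 1 and t6 = 1.
Every assignment with t7 = 1 has x2 = 1; there are 21 such assignment(s).

1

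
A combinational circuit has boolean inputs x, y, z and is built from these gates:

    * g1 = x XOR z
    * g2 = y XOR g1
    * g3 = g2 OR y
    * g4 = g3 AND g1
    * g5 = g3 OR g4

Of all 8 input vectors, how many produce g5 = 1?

6

g5 = g3 OR g4 must be 1, so at least one of g3, g4 is 1.
Satisfying assignments:
  x=0, y=0, z=1
  x=0, y=1, z=0
  x=0, y=1, z=1
  x=1, y=0, z=0
  x=1, y=1, z=0
  x=1, y=1, z=1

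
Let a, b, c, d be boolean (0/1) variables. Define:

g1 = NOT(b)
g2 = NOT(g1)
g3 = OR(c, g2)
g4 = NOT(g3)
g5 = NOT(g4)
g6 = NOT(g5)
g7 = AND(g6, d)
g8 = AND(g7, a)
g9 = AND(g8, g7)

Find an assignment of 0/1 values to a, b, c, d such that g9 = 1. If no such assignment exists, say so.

a=1 b=0 c=0 d=1

g9 = AND(g8, g7) must be 1, so both g8 = 1 and g7 = 1.
Check with a=1 b=0 c=0 d=1:
g1 = NOT(b) = NOT 0 = 1
g2 = NOT(g1) = NOT 1 = 0
g3 = OR(c, g2) = OR(0, 0) = 0
g4 = NOT(g3) = NOT 0 = 1
g5 = NOT(g4) = NOT 1 = 0
g6 = NOT(g5) = NOT 0 = 1
g7 = AND(g6, d) = AND(1, 1) = 1
g8 = AND(g7, a) = AND(1, 1) = 1
g9 = AND(g8, g7) = AND(1, 1) = 1
So g9 = 1 as required.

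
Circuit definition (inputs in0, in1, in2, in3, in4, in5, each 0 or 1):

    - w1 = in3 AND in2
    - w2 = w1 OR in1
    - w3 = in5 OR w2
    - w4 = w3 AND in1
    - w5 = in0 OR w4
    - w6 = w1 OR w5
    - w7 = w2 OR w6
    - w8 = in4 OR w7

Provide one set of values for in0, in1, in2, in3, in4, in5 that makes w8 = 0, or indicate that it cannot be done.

Check with in0=0, in1=0, in2=0, in3=1, in4=0, in5=0:
w1 = in3 AND in2 = 1 AND 0 = 0
w2 = w1 OR in1 = 0 OR 0 = 0
w3 = in5 OR w2 = 0 OR 0 = 0
w4 = w3 AND in1 = 0 AND 0 = 0
w5 = in0 OR w4 = 0 OR 0 = 0
w6 = w1 OR w5 = 0 OR 0 = 0
w7 = w2 OR w6 = 0 OR 0 = 0
w8 = in4 OR w7 = 0 OR 0 = 0
So w8 = 0 as required.

in0=0, in1=0, in2=0, in3=1, in4=0, in5=0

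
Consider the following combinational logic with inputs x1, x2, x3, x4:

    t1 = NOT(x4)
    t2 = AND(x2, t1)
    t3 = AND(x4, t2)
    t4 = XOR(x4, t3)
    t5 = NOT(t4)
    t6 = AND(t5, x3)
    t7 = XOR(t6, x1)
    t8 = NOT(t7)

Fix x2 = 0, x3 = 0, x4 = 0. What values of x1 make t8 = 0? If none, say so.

t8 = NOT(t7) must be 0, so t7 = 1.
t7 = XOR(t6, x1) must be 1, so t6 and x1 differ.
Check with x2 = 0, x3 = 0, x4 = 0 and x1=1:
t1 = NOT(x4) = NOT 0 = 1
t2 = AND(x2, t1) = AND(0, 1) = 0
t3 = AND(x4, t2) = AND(0, 0) = 0
t4 = XOR(x4, t3) = XOR(0, 0) = 0
t5 = NOT(t4) = NOT 0 = 1
t6 = AND(t5, x3) = AND(1, 0) = 0
t7 = XOR(t6, x1) = XOR(0, 1) = 1
t8 = NOT(t7) = NOT 1 = 0
So t8 = 0.

x1=1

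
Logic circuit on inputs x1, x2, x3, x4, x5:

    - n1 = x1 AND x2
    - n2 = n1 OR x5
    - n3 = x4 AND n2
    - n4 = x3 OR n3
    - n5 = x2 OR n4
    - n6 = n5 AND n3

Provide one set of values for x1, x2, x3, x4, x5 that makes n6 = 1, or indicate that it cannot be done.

x1=0, x2=1, x3=1, x4=1, x5=1

Check with x1=0, x2=1, x3=1, x4=1, x5=1:
n1 = x1 AND x2 = 0 AND 1 = 0
n2 = n1 OR x5 = 0 OR 1 = 1
n3 = x4 AND n2 = 1 AND 1 = 1
n4 = x3 OR n3 = 1 OR 1 = 1
n5 = x2 OR n4 = 1 OR 1 = 1
n6 = n5 AND n3 = 1 AND 1 = 1
So n6 = 1 as required.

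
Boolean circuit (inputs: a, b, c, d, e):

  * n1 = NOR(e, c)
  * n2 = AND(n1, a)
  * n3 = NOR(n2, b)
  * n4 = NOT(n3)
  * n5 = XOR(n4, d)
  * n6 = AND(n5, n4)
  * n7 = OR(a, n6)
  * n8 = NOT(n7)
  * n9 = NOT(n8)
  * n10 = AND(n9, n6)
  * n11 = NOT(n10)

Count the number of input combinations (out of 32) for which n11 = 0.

9

n11 = NOT(n10) must be 0, so n10 = 1.
n10 = AND(n9, n6) must be 1, so both n9 = 1 and n6 = 1.
n9 = NOT(n8) must be 1, so n8 = 0.
Enumerating the 32 input combinations, 9 give n11 = 0 and 23 give n11 = 1.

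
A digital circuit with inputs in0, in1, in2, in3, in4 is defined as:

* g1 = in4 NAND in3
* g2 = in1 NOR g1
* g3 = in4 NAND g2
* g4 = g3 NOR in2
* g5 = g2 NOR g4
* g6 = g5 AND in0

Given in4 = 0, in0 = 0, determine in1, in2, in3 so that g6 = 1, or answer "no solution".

With in4 = 0, in0 = 0 fixed, none of the 8 settings of in1, in2, in3 give g6 = 1.
For example, with in1=1, in2=1, in3=0:
g1 = in4 NAND in3 = 0 NAND 0 = 1
g2 = in1 NOR g1 = 1 NOR 1 = 0
g3 = in4 NAND g2 = 0 NAND 0 = 1
g4 = g3 NOR in2 = 1 NOR 1 = 0
g5 = g2 NOR g4 = 0 NOR 0 = 1
g6 = g5 AND in0 = 1 AND 0 = 0
giving g6 = 0 ≠ 1.

no solution exists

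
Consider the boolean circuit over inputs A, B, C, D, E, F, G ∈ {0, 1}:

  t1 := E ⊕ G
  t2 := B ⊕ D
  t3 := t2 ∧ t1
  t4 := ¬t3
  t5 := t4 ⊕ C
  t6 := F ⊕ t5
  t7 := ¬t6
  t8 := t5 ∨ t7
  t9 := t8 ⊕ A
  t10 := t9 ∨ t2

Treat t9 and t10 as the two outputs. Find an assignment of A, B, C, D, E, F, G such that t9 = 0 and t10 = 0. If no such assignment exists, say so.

Check with A=1, B=1, C=1, D=1, E=1, F=0, G=1:
t1 = E ⊕ G = 1 ⊕ 1 = 0
t2 = B ⊕ D = 1 ⊕ 1 = 0
t3 = t2 ∧ t1 = 0 ∧ 0 = 0
t4 = ¬t3 = ¬0 = 1
t5 = t4 ⊕ C = 1 ⊕ 1 = 0
t6 = F ⊕ t5 = 0 ⊕ 0 = 0
t7 = ¬t6 = ¬0 = 1
t8 = t5 ∨ t7 = 0 ∨ 1 = 1
t9 = t8 ⊕ A = 1 ⊕ 1 = 0
t10 = t9 ∨ t2 = 0 ∨ 0 = 0
So t9 = 0 and t10 = 0.

A=1, B=1, C=1, D=1, E=1, F=0, G=1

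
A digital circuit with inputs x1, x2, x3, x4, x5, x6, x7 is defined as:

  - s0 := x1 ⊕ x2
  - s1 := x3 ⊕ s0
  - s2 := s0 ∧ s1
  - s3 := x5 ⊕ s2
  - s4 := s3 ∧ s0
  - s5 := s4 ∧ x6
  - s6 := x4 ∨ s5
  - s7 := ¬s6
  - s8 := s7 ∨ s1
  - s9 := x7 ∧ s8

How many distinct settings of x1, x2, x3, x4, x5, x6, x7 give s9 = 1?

s9 = x7 ∧ s8 must be 1, so both x7 = 1 and s8 = 1.
Enumerating the 128 input combinations, 46 give s9 = 1 and 82 give s9 = 0.

46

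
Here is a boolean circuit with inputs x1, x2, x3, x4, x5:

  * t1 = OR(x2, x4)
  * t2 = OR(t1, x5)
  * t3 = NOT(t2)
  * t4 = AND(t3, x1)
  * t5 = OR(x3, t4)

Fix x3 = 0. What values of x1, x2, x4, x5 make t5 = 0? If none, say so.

x1=0, x2=1, x4=1, x5=1

t5 = OR(x3, t4) must be 0, so both x3 = 0 and t4 = 0.
t4 = AND(t3, x1) must be 0, so at least one of t3, x1 is 0.
Check with x3 = 0 and x1=0, x2=1, x4=1, x5=1:
t1 = OR(x2, x4) = OR(1, 1) = 1
t2 = OR(t1, x5) = OR(1, 1) = 1
t3 = NOT(t2) = NOT 1 = 0
t4 = AND(t3, x1) = AND(0, 0) = 0
t5 = OR(x3, t4) = OR(0, 0) = 0
So t5 = 0.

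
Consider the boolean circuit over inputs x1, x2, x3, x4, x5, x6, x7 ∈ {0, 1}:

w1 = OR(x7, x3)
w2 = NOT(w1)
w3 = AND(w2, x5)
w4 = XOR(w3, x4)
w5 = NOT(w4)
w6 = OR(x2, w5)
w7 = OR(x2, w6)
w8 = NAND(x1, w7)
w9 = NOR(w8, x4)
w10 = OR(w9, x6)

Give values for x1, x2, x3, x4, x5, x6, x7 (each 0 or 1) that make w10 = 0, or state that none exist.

w10 = OR(w9, x6) must be 0, so both w9 = 0 and x6 = 0.
Check with x1=1, x2=0, x3=1, x4=1, x5=0, x6=0, x7=1:
w1 = OR(x7, x3) = OR(1, 1) = 1
w2 = NOT(w1) = NOT 1 = 0
w3 = AND(w2, x5) = AND(0, 0) = 0
w4 = XOR(w3, x4) = XOR(0, 1) = 1
w5 = NOT(w4) = NOT 1 = 0
w6 = OR(x2, w5) = OR(0, 0) = 0
w7 = OR(x2, w6) = OR(0, 0) = 0
w8 = NAND(x1, w7) = NAND(1, 0) = 1
w9 = NOR(w8, x4) = NOR(1, 1) = 0
w10 = OR(w9, x6) = OR(0, 0) = 0
So w10 = 0 as required.

x1=1, x2=0, x3=1, x4=1, x5=0, x6=0, x7=1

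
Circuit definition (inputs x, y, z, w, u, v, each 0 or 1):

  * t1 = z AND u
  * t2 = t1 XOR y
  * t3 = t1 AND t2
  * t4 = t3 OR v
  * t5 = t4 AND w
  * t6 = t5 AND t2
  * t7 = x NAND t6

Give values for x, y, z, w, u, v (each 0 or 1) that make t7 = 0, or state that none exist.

t7 = x NAND t6 must be 0, so both x = 1 and t6 = 1.
t6 = t5 AND t2 must be 1, so both t5 = 1 and t2 = 1.
t5 = t4 AND w must be 1, so both t4 = 1 and w = 1.
Check with x=1, y=0, z=1, w=1, u=1, v=1:
t1 = z AND u = 1 AND 1 = 1
t2 = t1 XOR y = 1 XOR 0 = 1
t3 = t1 AND t2 = 1 AND 1 = 1
t4 = t3 OR v = 1 OR 1 = 1
t5 = t4 AND w = 1 AND 1 = 1
t6 = t5 AND t2 = 1 AND 1 = 1
t7 = x NAND t6 = 1 NAND 1 = 0
So t7 = 0 as required.

x=1, y=0, z=1, w=1, u=1, v=1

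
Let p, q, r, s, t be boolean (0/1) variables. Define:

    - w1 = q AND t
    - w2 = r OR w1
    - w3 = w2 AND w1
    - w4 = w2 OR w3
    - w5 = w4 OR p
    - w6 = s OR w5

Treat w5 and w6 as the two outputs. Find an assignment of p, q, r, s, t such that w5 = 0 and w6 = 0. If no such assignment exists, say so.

Check with p=0, q=0, r=0, s=0, t=0:
w1 = q AND t = 0 AND 0 = 0
w2 = r OR w1 = 0 OR 0 = 0
w3 = w2 AND w1 = 0 AND 0 = 0
w4 = w2 OR w3 = 0 OR 0 = 0
w5 = w4 OR p = 0 OR 0 = 0
w6 = s OR w5 = 0 OR 0 = 0
So w5 = 0 and w6 = 0.

p=0, q=0, r=0, s=0, t=0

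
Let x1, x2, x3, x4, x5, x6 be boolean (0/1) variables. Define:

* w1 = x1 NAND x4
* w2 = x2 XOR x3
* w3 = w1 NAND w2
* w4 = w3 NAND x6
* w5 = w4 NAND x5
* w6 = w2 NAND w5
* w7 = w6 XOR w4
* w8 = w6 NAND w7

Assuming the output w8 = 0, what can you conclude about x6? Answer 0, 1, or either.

w8 = w6 NAND w7 must be 0, so both w6 = 1 and w7 = 1.
w6 = w2 NAND w5 must be 1, so at least one of w2, w5 is 0.
Every assignment with w8 = 0 has x6 = 1; there are 16 such assignment(s).

1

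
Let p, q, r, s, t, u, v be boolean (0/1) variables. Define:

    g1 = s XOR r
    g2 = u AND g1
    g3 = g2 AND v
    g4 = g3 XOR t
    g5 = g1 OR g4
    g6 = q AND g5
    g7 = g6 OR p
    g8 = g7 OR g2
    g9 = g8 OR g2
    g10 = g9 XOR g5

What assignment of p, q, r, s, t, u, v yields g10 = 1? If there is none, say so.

g10 = g9 XOR g5 must be 1, so g9 and g5 differ.
Check with p=1, q=0, r=0, s=0, t=0, u=1, v=0:
g1 = s XOR r = 0 XOR 0 = 0
g2 = u AND g1 = 1 AND 0 = 0
g3 = g2 AND v = 0 AND 0 = 0
g4 = g3 XOR t = 0 XOR 0 = 0
g5 = g1 OR g4 = 0 OR 0 = 0
g6 = q AND g5 = 0 AND 0 = 0
g7 = g6 OR p = 0 OR 1 = 1
g8 = g7 OR g2 = 1 OR 0 = 1
g9 = g8 OR g2 = 1 OR 0 = 1
g10 = g9 XOR g5 = 1 XOR 0 = 1
So g10 = 1 as required.

p=1, q=0, r=0, s=0, t=0, u=1, v=0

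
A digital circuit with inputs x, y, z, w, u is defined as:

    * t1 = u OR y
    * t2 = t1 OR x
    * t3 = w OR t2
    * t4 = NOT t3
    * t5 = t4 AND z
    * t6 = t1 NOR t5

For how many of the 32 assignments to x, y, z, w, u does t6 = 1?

t6 = t1 NOR t5 must be 1, so both t1 = 0 and t5 = 0.
t1 = u OR y must be 0, so both u = 0 and y = 0.
Enumerating the 32 input combinations, 7 give t6 = 1 and 25 give t6 = 0.

7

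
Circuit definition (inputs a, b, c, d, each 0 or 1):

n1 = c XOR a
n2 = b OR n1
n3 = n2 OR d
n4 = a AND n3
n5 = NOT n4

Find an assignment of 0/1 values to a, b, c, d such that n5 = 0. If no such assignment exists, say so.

Check with a=1, b=1, c=0, d=0:
n1 = c XOR a = 0 XOR 1 = 1
n2 = b OR n1 = 1 OR 1 = 1
n3 = n2 OR d = 1 OR 0 = 1
n4 = a AND n3 = 1 AND 1 = 1
n5 = NOT n4 = NOT 1 = 0
So n5 = 0 as required.

a=1, b=1, c=0, d=0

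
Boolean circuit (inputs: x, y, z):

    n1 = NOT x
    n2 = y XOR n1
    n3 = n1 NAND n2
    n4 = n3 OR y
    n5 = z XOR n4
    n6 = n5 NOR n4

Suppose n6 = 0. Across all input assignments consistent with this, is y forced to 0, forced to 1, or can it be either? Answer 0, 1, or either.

either

Both values of y occur among assignments with n6 = 0:
  y=0: x=0, y=0, z=1
  y=1: x=0, y=1, z=0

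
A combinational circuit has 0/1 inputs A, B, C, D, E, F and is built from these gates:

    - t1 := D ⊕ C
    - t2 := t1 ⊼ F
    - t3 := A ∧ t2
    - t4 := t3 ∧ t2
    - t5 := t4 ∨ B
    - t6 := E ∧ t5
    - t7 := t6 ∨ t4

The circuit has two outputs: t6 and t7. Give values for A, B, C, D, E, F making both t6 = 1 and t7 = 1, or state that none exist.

A=1 B=0 C=0 D=0 E=1 F=1

Check with A=1 B=0 C=0 D=0 E=1 F=1:
t1 = D ⊕ C = 0 ⊕ 0 = 0
t2 = t1 ⊼ F = 0 ⊼ 1 = 1
t3 = A ∧ t2 = 1 ∧ 1 = 1
t4 = t3 ∧ t2 = 1 ∧ 1 = 1
t5 = t4 ∨ B = 1 ∨ 0 = 1
t6 = E ∧ t5 = 1 ∧ 1 = 1
t7 = t6 ∨ t4 = 1 ∨ 1 = 1
So t6 = 1 and t7 = 1.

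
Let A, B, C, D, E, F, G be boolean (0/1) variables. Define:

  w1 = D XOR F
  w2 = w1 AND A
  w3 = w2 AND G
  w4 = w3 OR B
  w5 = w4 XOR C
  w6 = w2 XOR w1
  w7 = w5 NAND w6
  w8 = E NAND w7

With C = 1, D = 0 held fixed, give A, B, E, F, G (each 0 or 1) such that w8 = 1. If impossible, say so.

Check with C = 1, D = 0 and A=0, B=0, E=1, F=1, G=1:
w1 = D XOR F = 0 XOR 1 = 1
w2 = w1 AND A = 1 AND 0 = 0
w3 = w2 AND G = 0 AND 1 = 0
w4 = w3 OR B = 0 OR 0 = 0
w5 = w4 XOR C = 0 XOR 1 = 1
w6 = w2 XOR w1 = 0 XOR 1 = 1
w7 = w5 NAND w6 = 1 NAND 1 = 0
w8 = E NAND w7 = 1 NAND 0 = 1
So w8 = 1.

A=0, B=0, E=1, F=1, G=1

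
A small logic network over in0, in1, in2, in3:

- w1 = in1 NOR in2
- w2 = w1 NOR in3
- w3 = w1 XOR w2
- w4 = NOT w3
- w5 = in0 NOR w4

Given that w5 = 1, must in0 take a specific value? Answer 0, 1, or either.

w5 = in0 NOR w4 must be 1, so both in0 = 0 and w4 = 0.
w4 = NOT w3 must be 0, so w3 = 1.
w3 = w1 XOR w2 must be 1, so w1 and w2 differ.
Every assignment with w5 = 1 has in0 = 0; there are 5 such assignment(s).

0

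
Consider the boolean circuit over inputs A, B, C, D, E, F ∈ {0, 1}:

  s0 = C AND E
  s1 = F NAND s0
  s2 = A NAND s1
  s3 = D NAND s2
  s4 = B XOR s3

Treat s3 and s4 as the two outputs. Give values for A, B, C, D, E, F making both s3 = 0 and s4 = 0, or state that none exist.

A=0, B=0, C=1, D=1, E=0, F=1

Check with A=0, B=0, C=1, D=1, E=0, F=1:
s0 = C AND E = 1 AND 0 = 0
s1 = F NAND s0 = 1 NAND 0 = 1
s2 = A NAND s1 = 0 NAND 1 = 1
s3 = D NAND s2 = 1 NAND 1 = 0
s4 = B XOR s3 = 0 XOR 0 = 0
So s3 = 0 and s4 = 0.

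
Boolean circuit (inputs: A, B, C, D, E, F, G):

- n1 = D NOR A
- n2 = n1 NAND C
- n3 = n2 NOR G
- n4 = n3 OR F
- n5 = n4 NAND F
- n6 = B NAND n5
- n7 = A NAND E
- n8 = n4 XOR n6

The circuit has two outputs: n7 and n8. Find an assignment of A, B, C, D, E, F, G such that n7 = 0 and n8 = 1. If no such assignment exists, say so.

A=1, B=0, C=1, D=0, E=1, F=0, G=0

Check with A=1, B=0, C=1, D=0, E=1, F=0, G=0:
n1 = D NOR A = 0 NOR 1 = 0
n2 = n1 NAND C = 0 NAND 1 = 1
n3 = n2 NOR G = 1 NOR 0 = 0
n4 = n3 OR F = 0 OR 0 = 0
n5 = n4 NAND F = 0 NAND 0 = 1
n6 = B NAND n5 = 0 NAND 1 = 1
n7 = A NAND E = 1 NAND 1 = 0
n8 = n4 XOR n6 = 0 XOR 1 = 1
So n7 = 0 and n8 = 1.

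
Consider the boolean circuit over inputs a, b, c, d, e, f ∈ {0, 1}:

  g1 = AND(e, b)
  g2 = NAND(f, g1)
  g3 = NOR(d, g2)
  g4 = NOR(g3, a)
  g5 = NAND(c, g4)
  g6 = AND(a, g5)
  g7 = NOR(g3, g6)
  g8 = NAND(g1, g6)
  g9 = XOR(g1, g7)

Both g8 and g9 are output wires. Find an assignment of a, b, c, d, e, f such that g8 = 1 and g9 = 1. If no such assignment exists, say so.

Check with a=0, b=0, c=1, d=1, e=0, f=1:
g1 = AND(e, b) = AND(0, 0) = 0
g2 = NAND(f, g1) = NAND(1, 0) = 1
g3 = NOR(d, g2) = NOR(1, 1) = 0
g4 = NOR(g3, a) = NOR(0, 0) = 1
g5 = NAND(c, g4) = NAND(1, 1) = 0
g6 = AND(a, g5) = AND(0, 0) = 0
g7 = NOR(g3, g6) = NOR(0, 0) = 1
g8 = NAND(g1, g6) = NAND(0, 0) = 1
g9 = XOR(g1, g7) = XOR(0, 1) = 1
So g8 = 1 and g9 = 1.

a=0, b=0, c=1, d=1, e=0, f=1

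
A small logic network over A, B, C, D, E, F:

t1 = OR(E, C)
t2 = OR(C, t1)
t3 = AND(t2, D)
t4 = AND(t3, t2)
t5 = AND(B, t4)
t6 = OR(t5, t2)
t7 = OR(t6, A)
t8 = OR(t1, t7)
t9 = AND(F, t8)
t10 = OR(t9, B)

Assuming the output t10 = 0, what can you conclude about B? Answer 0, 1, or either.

t10 = OR(t9, B) must be 0, so both t9 = 0 and B = 0.
t9 = AND(F, t8) must be 0, so at least one of F, t8 is 0.
Every assignment with t10 = 0 has B = 0; there are 18 such assignment(s).

0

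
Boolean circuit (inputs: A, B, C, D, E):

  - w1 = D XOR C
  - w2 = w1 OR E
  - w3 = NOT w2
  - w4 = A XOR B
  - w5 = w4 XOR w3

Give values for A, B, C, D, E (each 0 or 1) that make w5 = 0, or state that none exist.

A=0 B=0 C=0 D=1 E=1

w5 = w4 XOR w3 must be 0, so w4 and w3 are equal.
Check with A=0 B=0 C=0 D=1 E=1:
w1 = D XOR C = 1 XOR 0 = 1
w2 = w1 OR E = 1 OR 1 = 1
w3 = NOT w2 = NOT 1 = 0
w4 = A XOR B = 0 XOR 0 = 0
w5 = w4 XOR w3 = 0 XOR 0 = 0
So w5 = 0 as required.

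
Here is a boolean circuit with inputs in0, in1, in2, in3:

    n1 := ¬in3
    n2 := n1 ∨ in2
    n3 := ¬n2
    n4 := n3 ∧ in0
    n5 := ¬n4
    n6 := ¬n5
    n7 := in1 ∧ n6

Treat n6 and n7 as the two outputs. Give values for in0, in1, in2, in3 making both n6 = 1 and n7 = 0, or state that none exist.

in0=1, in1=0, in2=0, in3=1

Check with in0=1, in1=0, in2=0, in3=1:
n1 = ¬in3 = ¬1 = 0
n2 = n1 ∨ in2 = 0 ∨ 0 = 0
n3 = ¬n2 = ¬0 = 1
n4 = n3 ∧ in0 = 1 ∧ 1 = 1
n5 = ¬n4 = ¬1 = 0
n6 = ¬n5 = ¬0 = 1
n7 = in1 ∧ n6 = 0 ∧ 1 = 0
So n6 = 1 and n7 = 0.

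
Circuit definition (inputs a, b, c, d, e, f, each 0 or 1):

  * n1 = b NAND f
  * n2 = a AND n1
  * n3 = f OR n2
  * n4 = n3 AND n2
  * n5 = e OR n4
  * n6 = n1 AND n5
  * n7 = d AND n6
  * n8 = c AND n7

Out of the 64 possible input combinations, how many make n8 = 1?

9

n8 = c AND n7 must be 1, so both c = 1 and n7 = 1.
n7 = d AND n6 must be 1, so both d = 1 and n6 = 1.
n6 = n1 AND n5 must be 1, so both n1 = 1 and n5 = 1.
Enumerating the 64 input combinations, 9 give n8 = 1 and 55 give n8 = 0.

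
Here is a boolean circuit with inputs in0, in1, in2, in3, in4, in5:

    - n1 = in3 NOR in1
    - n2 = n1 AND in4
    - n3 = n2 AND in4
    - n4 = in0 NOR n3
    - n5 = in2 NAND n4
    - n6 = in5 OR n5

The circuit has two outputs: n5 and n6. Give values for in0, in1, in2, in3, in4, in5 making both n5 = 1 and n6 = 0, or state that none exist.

no solution exists

Across all 64 input combinations, none give both n5 = 1 and n6 = 0.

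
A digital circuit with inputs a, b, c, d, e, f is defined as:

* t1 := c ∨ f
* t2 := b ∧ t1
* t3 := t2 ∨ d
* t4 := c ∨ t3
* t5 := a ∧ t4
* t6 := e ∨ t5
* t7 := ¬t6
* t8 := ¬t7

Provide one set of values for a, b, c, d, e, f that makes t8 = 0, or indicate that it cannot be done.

a=1, b=0, c=0, d=0, e=0, f=1

t8 = ¬t7 must be 0, so t7 = 1.
t7 = ¬t6 must be 1, so t6 = 0.
t6 = e ∨ t5 must be 0, so both e = 0 and t5 = 0.
Check with a=1, b=0, c=0, d=0, e=0, f=1:
t1 = c ∨ f = 0 ∨ 1 = 1
t2 = b ∧ t1 = 0 ∧ 1 = 0
t3 = t2 ∨ d = 0 ∨ 0 = 0
t4 = c ∨ t3 = 0 ∨ 0 = 0
t5 = a ∧ t4 = 1 ∧ 0 = 0
t6 = e ∨ t5 = 0 ∨ 0 = 0
t7 = ¬t6 = ¬0 = 1
t8 = ¬t7 = ¬1 = 0
So t8 = 0 as required.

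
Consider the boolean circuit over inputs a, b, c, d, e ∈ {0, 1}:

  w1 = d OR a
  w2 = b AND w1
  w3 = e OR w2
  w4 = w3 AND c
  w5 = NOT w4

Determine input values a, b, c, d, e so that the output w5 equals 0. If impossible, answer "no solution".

a=1, b=0, c=1, d=1, e=1

Check with a=1, b=0, c=1, d=1, e=1:
w1 = d OR a = 1 OR 1 = 1
w2 = b AND w1 = 0 AND 1 = 0
w3 = e OR w2 = 1 OR 0 = 1
w4 = w3 AND c = 1 AND 1 = 1
w5 = NOT w4 = NOT 1 = 0
So w5 = 0 as required.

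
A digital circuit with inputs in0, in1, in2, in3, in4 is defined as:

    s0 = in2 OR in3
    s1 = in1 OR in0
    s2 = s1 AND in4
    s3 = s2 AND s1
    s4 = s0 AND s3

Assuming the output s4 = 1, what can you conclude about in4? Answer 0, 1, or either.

s4 = s0 AND s3 must be 1, so both s0 = 1 and s3 = 1.
Every assignment with s4 = 1 has in4 = 1; there are 9 such assignment(s).

1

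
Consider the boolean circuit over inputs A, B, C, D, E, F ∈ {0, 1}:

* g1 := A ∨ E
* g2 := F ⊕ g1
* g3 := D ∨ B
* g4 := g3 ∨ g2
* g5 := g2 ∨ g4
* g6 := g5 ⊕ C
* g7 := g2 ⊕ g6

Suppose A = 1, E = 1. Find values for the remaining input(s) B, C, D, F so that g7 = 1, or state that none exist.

B=1, C=0, D=1, F=1

g7 = g2 ⊕ g6 must be 1, so g2 and g6 differ.
Check with A = 1, E = 1 and B=1, C=0, D=1, F=1:
g1 = A ∨ E = 1 ∨ 1 = 1
g2 = F ⊕ g1 = 1 ⊕ 1 = 0
g3 = D ∨ B = 1 ∨ 1 = 1
g4 = g3 ∨ g2 = 1 ∨ 0 = 1
g5 = g2 ∨ g4 = 0 ∨ 1 = 1
g6 = g5 ⊕ C = 1 ⊕ 0 = 1
g7 = g2 ⊕ g6 = 0 ⊕ 1 = 1
So g7 = 1.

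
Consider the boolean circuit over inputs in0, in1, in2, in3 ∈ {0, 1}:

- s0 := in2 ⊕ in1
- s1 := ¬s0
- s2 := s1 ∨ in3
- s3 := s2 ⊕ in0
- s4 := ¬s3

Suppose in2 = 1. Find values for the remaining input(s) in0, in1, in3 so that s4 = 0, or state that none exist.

Check with in2 = 1 and in0=0, in1=1, in3=1:
s0 = in2 ⊕ in1 = 1 ⊕ 1 = 0
s1 = ¬s0 = ¬0 = 1
s2 = s1 ∨ in3 = 1 ∨ 1 = 1
s3 = s2 ⊕ in0 = 1 ⊕ 0 = 1
s4 = ¬s3 = ¬1 = 0
So s4 = 0.

in0=0, in1=1, in3=1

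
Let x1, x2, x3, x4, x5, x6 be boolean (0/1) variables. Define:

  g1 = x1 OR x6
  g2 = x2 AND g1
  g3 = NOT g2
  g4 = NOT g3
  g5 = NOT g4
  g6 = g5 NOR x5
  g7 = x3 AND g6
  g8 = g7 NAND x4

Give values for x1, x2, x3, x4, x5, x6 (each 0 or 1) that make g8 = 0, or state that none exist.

x1=1 x2=1 x3=1 x4=1 x5=0 x6=0

g8 = g7 NAND x4 must be 0, so both g7 = 1 and x4 = 1.
g7 = x3 AND g6 must be 1, so both x3 = 1 and g6 = 1.
Check with x1=1 x2=1 x3=1 x4=1 x5=0 x6=0:
g1 = x1 OR x6 = 1 OR 0 = 1
g2 = x2 AND g1 = 1 AND 1 = 1
g3 = NOT g2 = NOT 1 = 0
g4 = NOT g3 = NOT 0 = 1
g5 = NOT g4 = NOT 1 = 0
g6 = g5 NOR x5 = 0 NOR 0 = 1
g7 = x3 AND g6 = 1 AND 1 = 1
g8 = g7 NAND x4 = 1 NAND 1 = 0
So g8 = 0 as required.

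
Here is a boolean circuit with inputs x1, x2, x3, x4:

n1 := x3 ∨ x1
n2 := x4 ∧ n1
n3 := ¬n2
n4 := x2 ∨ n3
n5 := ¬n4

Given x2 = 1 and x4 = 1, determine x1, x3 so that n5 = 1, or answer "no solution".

With x2 = 1 and x4 = 1 fixed, none of the 4 settings of x1, x3 give n5 = 1.
For example, with x1=0, x3=1:
n1 = x3 ∨ x1 = 1 ∨ 0 = 1
n2 = x4 ∧ n1 = 1 ∧ 1 = 1
n3 = ¬n2 = ¬1 = 0
n4 = x2 ∨ n3 = 1 ∨ 0 = 1
n5 = ¬n4 = ¬1 = 0
giving n5 = 0 ≠ 1.

no solution exists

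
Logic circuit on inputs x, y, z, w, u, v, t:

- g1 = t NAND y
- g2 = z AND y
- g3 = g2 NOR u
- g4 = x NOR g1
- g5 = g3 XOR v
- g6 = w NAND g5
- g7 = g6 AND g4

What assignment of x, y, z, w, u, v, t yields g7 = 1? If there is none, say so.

g7 = g6 AND g4 must be 1, so both g6 = 1 and g4 = 1.
g6 = w NAND g5 must be 1, so at least one of w, g5 is 0.
Check with x=0, y=1, z=0, w=0, u=0, v=0, t=1:
g1 = t NAND y = 1 NAND 1 = 0
g2 = z AND y = 0 AND 1 = 0
g3 = g2 NOR u = 0 NOR 0 = 1
g4 = x NOR g1 = 0 NOR 0 = 1
g5 = g3 XOR v = 1 XOR 0 = 1
g6 = w NAND g5 = 0 NAND 1 = 1
g7 = g6 AND g4 = 1 AND 1 = 1
So g7 = 1 as required.

x=0, y=1, z=0, w=0, u=0, v=0, t=1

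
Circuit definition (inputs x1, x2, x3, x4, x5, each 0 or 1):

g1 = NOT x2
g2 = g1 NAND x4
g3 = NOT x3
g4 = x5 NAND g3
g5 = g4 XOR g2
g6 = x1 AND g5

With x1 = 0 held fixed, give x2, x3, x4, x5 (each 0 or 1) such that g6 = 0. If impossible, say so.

Check with x1 = 0 and x2=0, x3=0, x4=1, x5=1:
g1 = NOT x2 = NOT 0 = 1
g2 = g1 NAND x4 = 1 NAND 1 = 0
g3 = NOT x3 = NOT 0 = 1
g4 = x5 NAND g3 = 1 NAND 1 = 0
g5 = g4 XOR g2 = 0 XOR 0 = 0
g6 = x1 AND g5 = 0 AND 0 = 0
So g6 = 0.

x2=0, x3=0, x4=1, x5=1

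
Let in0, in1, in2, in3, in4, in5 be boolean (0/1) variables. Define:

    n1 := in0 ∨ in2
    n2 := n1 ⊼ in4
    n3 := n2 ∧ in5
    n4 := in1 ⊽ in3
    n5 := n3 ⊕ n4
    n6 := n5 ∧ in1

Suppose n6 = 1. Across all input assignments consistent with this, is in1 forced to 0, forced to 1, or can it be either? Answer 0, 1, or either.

1

n6 = n5 ∧ in1 must be 1, so both n5 = 1 and in1 = 1.
n5 = n3 ⊕ n4 must be 1, so n3 and n4 differ.
Every assignment with n6 = 1 has in1 = 1; there are 10 such assignment(s).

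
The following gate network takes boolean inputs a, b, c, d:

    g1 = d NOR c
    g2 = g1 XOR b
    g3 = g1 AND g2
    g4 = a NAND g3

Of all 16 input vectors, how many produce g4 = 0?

1

g4 = a NAND g3 must be 0, so both a = 1 and g3 = 1.
g3 = g1 AND g2 must be 1, so both g1 = 1 and g2 = 1.
g1 = d NOR c must be 1, so both d = 0 and c = 0.
Enumerating the 16 input combinations, 1 give g4 = 0 and 15 give g4 = 1.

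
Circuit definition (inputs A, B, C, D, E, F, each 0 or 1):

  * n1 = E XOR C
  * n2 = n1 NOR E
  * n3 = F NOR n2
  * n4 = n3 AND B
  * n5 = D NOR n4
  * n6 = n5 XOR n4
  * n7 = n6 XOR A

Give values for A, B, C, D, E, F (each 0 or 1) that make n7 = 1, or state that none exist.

n7 = n6 XOR A must be 1, so n6 and A differ.
Check with A=1, B=0, C=0, D=1, E=0, F=0:
n1 = E XOR C = 0 XOR 0 = 0
n2 = n1 NOR E = 0 NOR 0 = 1
n3 = F NOR n2 = 0 NOR 1 = 0
n4 = n3 AND B = 0 AND 0 = 0
n5 = D NOR n4 = 1 NOR 0 = 0
n6 = n5 XOR n4 = 0 XOR 0 = 0
n7 = n6 XOR A = 0 XOR 1 = 1
So n7 = 1 as required.

A=1, B=0, C=0, D=1, E=0, F=0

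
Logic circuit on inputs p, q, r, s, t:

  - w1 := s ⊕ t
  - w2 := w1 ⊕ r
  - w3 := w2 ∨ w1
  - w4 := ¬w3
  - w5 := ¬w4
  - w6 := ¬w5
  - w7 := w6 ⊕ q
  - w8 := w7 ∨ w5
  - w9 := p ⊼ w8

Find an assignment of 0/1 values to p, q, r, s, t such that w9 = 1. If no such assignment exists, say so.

Check with p=0 q=1 r=1 s=0 t=1:
w1 = s ⊕ t = 0 ⊕ 1 = 1
w2 = w1 ⊕ r = 1 ⊕ 1 = 0
w3 = w2 ∨ w1 = 0 ∨ 1 = 1
w4 = ¬w3 = ¬1 = 0
w5 = ¬w4 = ¬0 = 1
w6 = ¬w5 = ¬1 = 0
w7 = w6 ⊕ q = 0 ⊕ 1 = 1
w8 = w7 ∨ w5 = 1 ∨ 1 = 1
w9 = p ⊼ w8 = 0 ⊼ 1 = 1
So w9 = 1 as required.

p=0 q=1 r=1 s=0 t=1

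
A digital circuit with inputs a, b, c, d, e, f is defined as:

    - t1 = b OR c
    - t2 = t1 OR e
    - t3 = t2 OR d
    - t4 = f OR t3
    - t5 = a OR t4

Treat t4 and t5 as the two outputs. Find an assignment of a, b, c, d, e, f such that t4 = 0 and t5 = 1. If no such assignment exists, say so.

a=1 b=0 c=0 d=0 e=0 f=0

Check with a=1 b=0 c=0 d=0 e=0 f=0:
t1 = b OR c = 0 OR 0 = 0
t2 = t1 OR e = 0 OR 0 = 0
t3 = t2 OR d = 0 OR 0 = 0
t4 = f OR t3 = 0 OR 0 = 0
t5 = a OR t4 = 1 OR 0 = 1
So t4 = 0 and t5 = 1.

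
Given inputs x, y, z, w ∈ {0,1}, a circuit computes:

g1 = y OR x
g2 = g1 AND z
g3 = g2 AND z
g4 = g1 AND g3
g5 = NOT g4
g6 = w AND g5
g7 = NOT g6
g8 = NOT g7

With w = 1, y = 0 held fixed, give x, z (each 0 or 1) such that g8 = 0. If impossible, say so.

x=1, z=1

Check with w = 1, y = 0 and x=1, z=1:
g1 = y OR x = 0 OR 1 = 1
g2 = g1 AND z = 1 AND 1 = 1
g3 = g2 AND z = 1 AND 1 = 1
g4 = g1 AND g3 = 1 AND 1 = 1
g5 = NOT g4 = NOT 1 = 0
g6 = w AND g5 = 1 AND 0 = 0
g7 = NOT g6 = NOT 0 = 1
g8 = NOT g7 = NOT 1 = 0
So g8 = 0.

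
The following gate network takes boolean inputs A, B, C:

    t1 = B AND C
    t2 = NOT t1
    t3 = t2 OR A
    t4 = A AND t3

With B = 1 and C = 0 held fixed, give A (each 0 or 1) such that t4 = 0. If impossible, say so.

t4 = A AND t3 must be 0, so at least one of A, t3 is 0.
Check with B = 1 and C = 0 and A=0:
t1 = B AND C = 1 AND 0 = 0
t2 = NOT t1 = NOT 0 = 1
t3 = t2 OR A = 1 OR 0 = 1
t4 = A AND t3 = 0 AND 1 = 0
So t4 = 0.

A=0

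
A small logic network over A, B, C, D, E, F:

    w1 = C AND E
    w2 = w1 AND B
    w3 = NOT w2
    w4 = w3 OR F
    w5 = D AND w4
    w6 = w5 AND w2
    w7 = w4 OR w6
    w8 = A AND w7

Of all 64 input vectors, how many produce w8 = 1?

w8 = A AND w7 must be 1, so both A = 1 and w7 = 1.
Enumerating the 64 input combinations, 30 give w8 = 1 and 34 give w8 = 0.

30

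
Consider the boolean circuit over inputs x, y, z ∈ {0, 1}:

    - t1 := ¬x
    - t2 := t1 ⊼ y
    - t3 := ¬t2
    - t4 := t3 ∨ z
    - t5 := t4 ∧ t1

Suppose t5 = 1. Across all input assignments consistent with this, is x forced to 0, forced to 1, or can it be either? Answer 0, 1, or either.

t5 = t4 ∧ t1 must be 1, so both t4 = 1 and t1 = 1.
t4 = t3 ∨ z must be 1, so at least one of t3, z is 1.
t1 = ¬x must be 1, so x = 0.
Every assignment with t5 = 1 has x = 0; there are 3 such assignment(s).
  x=0, y=0, z=1
  x=0, y=1, z=0
  x=0, y=1, z=1

0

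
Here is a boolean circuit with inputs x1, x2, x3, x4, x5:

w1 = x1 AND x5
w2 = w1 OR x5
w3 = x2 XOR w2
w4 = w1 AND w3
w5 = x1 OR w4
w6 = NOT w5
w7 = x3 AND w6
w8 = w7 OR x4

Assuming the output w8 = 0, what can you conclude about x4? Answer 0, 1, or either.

w8 = w7 OR x4 must be 0, so both w7 = 0 and x4 = 0.
Every assignment with w8 = 0 has x4 = 0; there are 12 such assignment(s).

0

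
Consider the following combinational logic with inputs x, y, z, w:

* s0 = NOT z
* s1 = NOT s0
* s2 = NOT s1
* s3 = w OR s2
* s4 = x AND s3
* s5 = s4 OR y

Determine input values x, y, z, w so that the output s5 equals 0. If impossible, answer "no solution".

s5 = s4 OR y must be 0, so both s4 = 0 and y = 0.
s4 = x AND s3 must be 0, so at least one of x, s3 is 0.
Check with x=1, y=0, z=1, w=0:
s0 = NOT z = NOT 1 = 0
s1 = NOT s0 = NOT 0 = 1
s2 = NOT s1 = NOT 1 = 0
s3 = w OR s2 = 0 OR 0 = 0
s4 = x AND s3 = 1 AND 0 = 0
s5 = s4 OR y = 0 OR 0 = 0
So s5 = 0 as required.

x=1, y=0, z=1, w=0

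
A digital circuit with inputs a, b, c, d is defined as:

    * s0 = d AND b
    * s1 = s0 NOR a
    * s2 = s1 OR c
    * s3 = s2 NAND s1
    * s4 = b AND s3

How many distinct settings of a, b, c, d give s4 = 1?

s4 = b AND s3 must be 1, so both b = 1 and s3 = 1.
Satisfying assignments:
  a=0, b=1, c=0, d=1
  a=0, b=1, c=1, d=1
  a=1, b=1, c=0, d=0
  a=1, b=1, c=0, d=1
  a=1, b=1, c=1, d=0
  a=1, b=1, c=1, d=1

6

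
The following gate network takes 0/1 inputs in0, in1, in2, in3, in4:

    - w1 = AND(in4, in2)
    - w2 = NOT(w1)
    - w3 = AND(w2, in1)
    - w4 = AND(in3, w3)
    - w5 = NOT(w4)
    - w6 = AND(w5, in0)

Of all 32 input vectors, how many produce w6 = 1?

13

w6 = AND(w5, in0) must be 1, so both w5 = 1 and in0 = 1.
w5 = NOT(w4) must be 1, so w4 = 0.
Enumerating the 32 input combinations, 13 give w6 = 1 and 19 give w6 = 0.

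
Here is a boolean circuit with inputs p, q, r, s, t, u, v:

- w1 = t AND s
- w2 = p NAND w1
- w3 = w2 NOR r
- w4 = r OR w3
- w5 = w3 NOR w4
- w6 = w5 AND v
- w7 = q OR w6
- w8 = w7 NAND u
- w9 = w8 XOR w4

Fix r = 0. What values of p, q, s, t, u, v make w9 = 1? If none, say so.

p=0, q=0, s=1, t=0, u=0, v=0

w9 = w8 XOR w4 must be 1, so w8 and w4 differ.
Check with r = 0 and p=0, q=0, s=1, t=0, u=0, v=0:
w1 = t AND s = 0 AND 1 = 0
w2 = p NAND w1 = 0 NAND 0 = 1
w3 = w2 NOR r = 1 NOR 0 = 0
w4 = r OR w3 = 0 OR 0 = 0
w5 = w3 NOR w4 = 0 NOR 0 = 1
w6 = w5 AND v = 1 AND 0 = 0
w7 = q OR w6 = 0 OR 0 = 0
w8 = w7 NAND u = 0 NAND 0 = 1
w9 = w8 XOR w4 = 1 XOR 0 = 1
So w9 = 1.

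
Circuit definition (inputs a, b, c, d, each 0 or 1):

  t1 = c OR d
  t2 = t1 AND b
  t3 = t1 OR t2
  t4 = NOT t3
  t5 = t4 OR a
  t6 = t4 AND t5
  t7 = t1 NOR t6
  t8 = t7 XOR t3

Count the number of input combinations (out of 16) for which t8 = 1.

t8 = t7 XOR t3 must be 1, so t7 and t3 differ.
Enumerating the 16 input combinations, 12 give t8 = 1 and 4 give t8 = 0.

12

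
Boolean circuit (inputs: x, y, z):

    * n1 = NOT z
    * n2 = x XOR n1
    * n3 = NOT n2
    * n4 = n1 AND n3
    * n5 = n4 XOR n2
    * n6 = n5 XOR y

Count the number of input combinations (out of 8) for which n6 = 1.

n6 = n5 XOR y must be 1, so n5 and y differ.
Satisfying assignments:
  x=0, y=0, z=0
  x=0, y=1, z=1
  x=1, y=0, z=0
  x=1, y=0, z=1

4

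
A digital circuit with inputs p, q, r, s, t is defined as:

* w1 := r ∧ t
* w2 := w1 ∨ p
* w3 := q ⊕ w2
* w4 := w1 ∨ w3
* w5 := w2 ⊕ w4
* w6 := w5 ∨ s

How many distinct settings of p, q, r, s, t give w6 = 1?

22

w6 = w5 ∨ s must be 1, so at least one of w5, s is 1.
Enumerating the 32 input combinations, 22 give w6 = 1 and 10 give w6 = 0.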